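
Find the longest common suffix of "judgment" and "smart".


Word 1: "judgment"
Word 2: "smart"
Comparing from end:
  Pos -1: 't' == 't'
  Pos -2: 'n' != 'r' (stop)
LCS = "t" (length 1)


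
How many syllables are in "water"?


Word: "water"
Syllable breakdown: wa · ter
Counting: 2 parts
= 2 syllables


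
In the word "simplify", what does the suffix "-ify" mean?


Suffix: -ify
Example: simplify = simple + -ify, with a spelling change
Meaning = to make


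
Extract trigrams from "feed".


Word: "feed" (length 4)
Number of trigrams = 4 - 3 + 1 = 2
  Position 0: "fee"
  Position 1: "eed"
Trigrams = "fee", "eed"


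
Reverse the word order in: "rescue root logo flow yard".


Original: "rescue root logo flow yard"
Words (1..n): rescue | root | logo | flow | yard
Reversed (n..1): yard | flow | logo | root | rescue
Result = "yard flow logo root rescue"


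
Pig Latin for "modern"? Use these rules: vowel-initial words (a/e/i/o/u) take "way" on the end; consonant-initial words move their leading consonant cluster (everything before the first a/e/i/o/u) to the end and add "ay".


Word: "modern"
Starts with consonant(s) → move to end, add 'ay'
Consonant cluster: "m"
Pig Latin = "odernmay"


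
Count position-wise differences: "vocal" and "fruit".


Comparing character by character (same length = 5):
  Pos 0: 'v' vs 'f' !=
  Pos 1: 'o' vs 'r' !=
  Pos 2: 'c' vs 'u' !=
  Pos 3: 'a' vs 'i' !=
  Pos 4: 'l' vs 't' !=
Hamming distance = 5


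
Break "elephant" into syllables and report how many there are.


Word: "elephant"
Syllable breakdown: el · e · phant
Counting: 3 parts
= 3 syllables


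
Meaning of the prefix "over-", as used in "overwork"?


Prefix: over-
Example: overwork = over- + work
Meaning = excessive


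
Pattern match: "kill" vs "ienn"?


Pattern of "kill": [0, 1, 2, 2]
Pattern of "ienn": [0, 1, 2, 2]
Patterns match
Same pattern = Yes


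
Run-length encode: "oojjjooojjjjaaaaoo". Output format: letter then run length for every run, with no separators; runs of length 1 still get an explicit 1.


String: "oojjjooojjjjaaaaoo"
Scanning for consecutive runs:
  'o' x 2
  'j' x 3
  'o' x 3
  'j' x 4
  'a' x 4
  'o' x 2
RLE = "o2j3o3j4a4o2"


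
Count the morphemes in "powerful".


Word: "powerful"
Morphemes: power | -ful
Each morpheme carries meaning
= 2 morphemes


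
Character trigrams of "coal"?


Word: "coal" (length 4)
Number of trigrams = 4 - 3 + 1 = 2
  Position 0: "coa"
  Position 1: "oal"
Trigrams = "coa", "oal"


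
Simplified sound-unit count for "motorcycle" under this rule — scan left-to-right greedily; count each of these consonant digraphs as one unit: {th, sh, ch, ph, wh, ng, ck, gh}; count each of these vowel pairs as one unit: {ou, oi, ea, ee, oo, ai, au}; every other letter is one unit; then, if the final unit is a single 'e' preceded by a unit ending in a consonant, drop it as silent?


Word: "motorcycle" (10 letters)
Left-to-right scan:
  1. 'm' (letter)
  2. 'o' (letter)
  3. 't' (letter)
  4. 'o' (letter)
  5. 'r' (letter)
  6. 'c' (letter)
  7. 'y' (letter)
  8. 'c' (letter)
  9. 'l' (letter)
  10. 'e' (letter)
Units from scan: 10
Final unit is 'e' after a consonant -> drop as silent (-1)
Sound units = 9 units


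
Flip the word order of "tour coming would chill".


Original: "tour coming would chill"
Words (1..n): tour | coming | would | chill
Reversed (n..1): chill | would | coming | tour
Result = "chill would coming tour"


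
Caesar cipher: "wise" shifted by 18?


Word: "wise"
Shift: 18
Each letter → (letter + shift) mod 26:
  'w' (22) + 18 = 14 → 'o'
  'i' (8) + 18 = 0 → 'a'
  's' (18) + 18 = 10 → 'k'
  'e' (4) + 18 = 22 → 'w'
Result = "oakw"


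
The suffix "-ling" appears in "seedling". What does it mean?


Suffix: -ling
As in: seedling -> seed + -ling
Meaning = small / young


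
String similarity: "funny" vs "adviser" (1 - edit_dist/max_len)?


Word 1: "funny" (length 5)
Word 2: "adviser" (length 7)
One optimal edit sequence:
  1. insert 'a'  (+1)
  2. insert 'd'  (+1)
  3. substitute 'f' -> 'v'  (+1)
  4. substitute 'u' -> 'i'  (+1)
  5. substitute 'n' -> 's'  (+1)
  6. substitute 'n' -> 'e'  (+1)
  7. substitute 'y' -> 'r'  (+1)
Edit distance = 7
Max length = max(5, 7) = 7
Similarity = 1 - 7/7
= 0.0000


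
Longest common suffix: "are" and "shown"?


Word 1: "are"
Word 2: "shown"
Comparing from end:
  Pos -1: 'e' != 'n' (stop)
LCS = "" (length 0)


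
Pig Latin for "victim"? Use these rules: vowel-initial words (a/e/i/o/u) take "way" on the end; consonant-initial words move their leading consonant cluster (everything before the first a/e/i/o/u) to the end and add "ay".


Word: "victim"
Starts with consonant(s) → move to end, add 'ay'
Consonant cluster: "v"
Pig Latin = "ictimvay"


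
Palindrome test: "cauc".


Word: "cauc"
Reversed: "cuac"
Forward == Backward? cauc != cuac
Palindrome = No


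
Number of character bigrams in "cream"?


Word: "cream" (length 5)
Number of 2-grams = length - 2 + 1 = 5 - 2 + 1
= 4


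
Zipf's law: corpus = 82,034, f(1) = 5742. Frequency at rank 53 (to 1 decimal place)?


Zipf's law: f(r) = f(1) / r
f(1) = 5742
f(53) = 5742 / 53
= 108.3 occurrences


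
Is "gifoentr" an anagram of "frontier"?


Word 1: "frontier" → sorted: efinorrt
Word 2: "gifoentr" → sorted: efginort
Same letters? efinorrt != efginort
Anagram = No


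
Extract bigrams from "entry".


Word: "entry" (length 5)
Number of bigrams = 5 - 2 + 1 = 4
  Position 0: "en"
  Position 1: "nt"
  Position 2: "tr"
  Position 3: "ry"
Bigrams = "en", "nt", "tr", "ry"


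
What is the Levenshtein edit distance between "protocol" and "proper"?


Word 1: "protocol" (length 8)
Word 2: "proper" (length 6)
One optimal edit sequence (insert/delete/substitute each cost 1):
  1. keep 'p'
  2. keep 'r'
  3. delete 'o'  (+1)
  4. delete 't'  (+1)
  5. keep 'o'
  6. substitute 'c' -> 'p'  (+1)
  7. substitute 'o' -> 'e'  (+1)
  8. substitute 'l' -> 'r'  (+1)
Total edit operations: 5
Edit distance = 5


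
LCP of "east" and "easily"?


Word 1: "east"
Word 2: "easily"
Comparing from start:
  Pos 0: 'e' == 'e'
  Pos 1: 'a' == 'a'
  Pos 2: 's' == 's'
  Pos 3: 't' != 'i' (stop)
LCP = "eas" (length 3)


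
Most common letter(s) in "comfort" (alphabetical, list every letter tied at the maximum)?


Word: "comfort"
Letter counts:
  'c': 1
  'f': 1
  'm': 1
  'o': 2
  'r': 1
  't': 1
Maximum count = 2
Most frequent = 'o' (2 times each)


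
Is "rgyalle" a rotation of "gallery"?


Word: "gallery", Candidate: "rgyalle"
Method: check if candidate is substring of word+word
"gallerygallery" contains "rgyalle"? No
Is rotation = No


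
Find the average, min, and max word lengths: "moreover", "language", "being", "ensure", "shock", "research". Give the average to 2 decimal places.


Lengths: "moreover"=8, "language"=8, "being"=5, "ensure"=6, "shock"=5, "research"=8
Sum = 40, Count = 6
Average = 40/6 = 6.67
= avg=6.67, min=5, max=8


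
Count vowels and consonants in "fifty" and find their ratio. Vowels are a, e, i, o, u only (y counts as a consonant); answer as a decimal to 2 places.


Word: "fifty"
Vowels (a,e,i,o,u): 1
Consonants: 4
Ratio = 1/4
= 0.25


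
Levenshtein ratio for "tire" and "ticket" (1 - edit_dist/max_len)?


Word 1: "tire" (length 4)
Word 2: "ticket" (length 6)
One optimal edit sequence:
  1. keep 't'
  2. keep 'i'
  3. insert 'c'  (+1)
  4. substitute 'r' -> 'k'  (+1)
  5. keep 'e'
  6. insert 't'  (+1)
Edit distance = 3
Max length = max(4, 6) = 6
Similarity = 1 - 3/6
= 0.5000


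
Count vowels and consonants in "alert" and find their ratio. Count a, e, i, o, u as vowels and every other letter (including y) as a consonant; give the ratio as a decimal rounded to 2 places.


Word: "alert"
Vowels (a,e,i,o,u): 2
Consonants: 3
Ratio = 2/3
= 0.67


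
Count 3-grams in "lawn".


Word: "lawn" (length 4)
Number of 3-grams = length - 3 + 1 = 4 - 3 + 1
= 2


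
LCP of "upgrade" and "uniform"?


Word 1: "upgrade"
Word 2: "uniform"
Comparing from start:
  Pos 0: 'u' == 'u'
  Pos 1: 'p' != 'n' (stop)
LCP = "u" (length 1)


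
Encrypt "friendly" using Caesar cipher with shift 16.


Word: "friendly"
Shift: 16
Each letter → (letter + shift) mod 26:
  'f' (5) + 16 = 21 → 'v'
  'r' (17) + 16 = 7 → 'h'
  'i' (8) + 16 = 24 → 'y'
  'e' (4) + 16 = 20 → 'u'
  'n' (13) + 16 = 3 → 'd'
  'd' (3) + 16 = 19 → 't'
  'l' (11) + 16 = 1 → 'b'
  'y' (24) + 16 = 14 → 'o'
Result = "vhyudtbo"


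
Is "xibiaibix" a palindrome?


Word: "xibiaibix"
Reversed: "xibiaibix"
Forward == Backward? xibiaibix == xibiaibix
Palindrome = Yes


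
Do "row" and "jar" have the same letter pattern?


Pattern of "row": [0, 1, 2]
Pattern of "jar": [0, 1, 2]
Patterns match
Same pattern = Yes


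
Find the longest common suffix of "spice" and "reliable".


Word 1: "spice"
Word 2: "reliable"
Comparing from end:
  Pos -1: 'e' == 'e'
  Pos -2: 'c' != 'l' (stop)
LCS = "e" (length 1)


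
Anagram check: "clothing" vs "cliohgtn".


Word 1: "clothing" → sorted: cghilnot
Word 2: "cliohgtn" → sorted: cghilnot
Same letters? cghilnot == cghilnot
Anagram = Yes


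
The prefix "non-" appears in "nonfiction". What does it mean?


Prefix: non-
As in: nonfiction -> non- + fiction
Meaning = not


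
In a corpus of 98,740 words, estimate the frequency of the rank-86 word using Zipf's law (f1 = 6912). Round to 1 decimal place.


Zipf's law: f(r) = f(1) / r
f(1) = 6912
f(86) = 6912 / 86
= 80.4 occurrences


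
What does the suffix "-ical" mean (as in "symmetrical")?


Suffix: -ical
Example: symmetrical = symmetry + -ical, with a spelling change
Meaning = relating to


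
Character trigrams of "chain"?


Word: "chain" (length 5)
Number of trigrams = 5 - 3 + 1 = 3
  Position 0: "cha"
  Position 1: "hai"
  Position 2: "ain"
Trigrams = "cha", "hai", "ain"


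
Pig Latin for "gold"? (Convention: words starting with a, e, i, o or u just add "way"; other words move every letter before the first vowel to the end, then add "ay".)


Word: "gold"
Starts with consonant(s) → move to end, add 'ay'
Consonant cluster: "g"
Pig Latin = "oldgay"


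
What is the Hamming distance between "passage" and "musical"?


Comparing character by character (same length = 7):
  Pos 0: 'p' vs 'm' !=
  Pos 1: 'a' vs 'u' !=
  Pos 2: 's' vs 's' =
  Pos 3: 's' vs 'i' !=
  Pos 4: 'a' vs 'c' !=
  Pos 5: 'g' vs 'a' !=
  Pos 6: 'e' vs 'l' !=
Hamming distance = 6


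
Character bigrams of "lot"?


Word: "lot" (length 3)
Number of bigrams = 3 - 2 + 1 = 2
  Position 0: "lo"
  Position 1: "ot"
Bigrams = "lo", "ot"


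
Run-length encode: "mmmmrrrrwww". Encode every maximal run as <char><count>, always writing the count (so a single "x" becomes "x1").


String: "mmmmrrrrwww"
Scanning for consecutive runs:
  'm' x 4
  'r' x 4
  'w' x 3
RLE = "m4r4w3"


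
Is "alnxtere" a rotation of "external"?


Word: "external", Candidate: "alnxtere"
Method: check if candidate is substring of word+word
"externalexternal" contains "alnxtere"? No
Is rotation = No


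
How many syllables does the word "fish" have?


Word: "fish"
Syllable breakdown: fish
Counting: 1 part
= 1 syllable


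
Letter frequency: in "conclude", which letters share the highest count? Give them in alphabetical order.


Word: "conclude"
Letter counts:
  'c': 2
  'd': 1
  'e': 1
  'l': 1
  'n': 1
  'o': 1
  'u': 1
Maximum count = 2
Most frequent = 'c' (2 times each)


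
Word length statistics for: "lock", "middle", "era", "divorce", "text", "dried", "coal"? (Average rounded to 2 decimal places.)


Lengths: "lock"=4, "middle"=6, "era"=3, "divorce"=7, "text"=4, "dried"=5, "coal"=4
Sum = 33, Count = 7
Average = 33/7 = 4.71
= avg=4.71, min=3, max=7


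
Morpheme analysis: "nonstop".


Word: "nonstop"
Morphemes: non- / stop
Each morpheme carries meaning
= 2 morphemes


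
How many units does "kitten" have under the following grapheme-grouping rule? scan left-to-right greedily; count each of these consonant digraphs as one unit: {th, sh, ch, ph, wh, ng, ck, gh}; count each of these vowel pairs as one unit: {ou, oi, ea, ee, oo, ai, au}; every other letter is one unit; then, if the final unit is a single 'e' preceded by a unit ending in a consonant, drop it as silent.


Word: "kitten" (6 letters)
Left-to-right scan:
  (1) 'k' (letter)
  (2) 'i' (letter)
  (3) 't' (letter)
  (4) 't' (letter)
  (5) 'e' (letter)
  (6) 'n' (letter)
Units from scan: 6
Sound units = 6 units


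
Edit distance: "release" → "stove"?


Word 1: "release" (length 7)
Word 2: "stove" (length 5)
One optimal edit sequence (insert/delete/substitute each cost 1):
  1. delete 'r'  (+1)
  2. delete 'e'  (+1)
  3. substitute 'l' -> 's'  (+1)
  4. substitute 'e' -> 't'  (+1)
  5. substitute 'a' -> 'o'  (+1)
  6. substitute 's' -> 'v'  (+1)
  7. keep 'e'
Total edit operations: 6
Edit distance = 6


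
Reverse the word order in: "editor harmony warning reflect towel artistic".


Original: "editor harmony warning reflect towel artistic"
Words (1..n): editor | harmony | warning | reflect | towel | artistic
Reversed (n..1): artistic | towel | reflect | warning | harmony | editor
Result = "artistic towel reflect warning harmony editor"


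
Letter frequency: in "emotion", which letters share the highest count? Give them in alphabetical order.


Word: "emotion"
Letter counts:
  'e': 1
  'i': 1
  'm': 1
  'n': 1
  'o': 2
  't': 1
Maximum count = 2
Most frequent = 'o' (2 times each)


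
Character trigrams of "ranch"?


Word: "ranch" (length 5)
Number of trigrams = 5 - 3 + 1 = 3
  Position 0: "ran"
  Position 1: "anc"
  Position 2: "nch"
Trigrams = "ran", "anc", "nch"


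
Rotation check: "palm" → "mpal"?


Word: "palm", Candidate: "mpal"
Method: check if candidate is substring of word+word
"palmpalm" contains "mpal"? Yes
Is rotation = Yes


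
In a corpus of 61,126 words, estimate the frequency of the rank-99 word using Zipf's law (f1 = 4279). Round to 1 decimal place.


Zipf's law: f(r) = f(1) / r
f(1) = 4279
f(99) = 4279 / 99
= 43.2 occurrences


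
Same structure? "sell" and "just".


Pattern of "sell": [0, 1, 2, 2]
Pattern of "just": [0, 1, 2, 3]
Patterns do not match
Same pattern = No


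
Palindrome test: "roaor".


Word: "roaor"
Reversed: "roaor"
Forward == Backward? roaor == roaor
Palindrome = Yes


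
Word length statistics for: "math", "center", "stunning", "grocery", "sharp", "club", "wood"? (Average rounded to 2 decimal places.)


Lengths: "math"=4, "center"=6, "stunning"=8, "grocery"=7, "sharp"=5, "club"=4, "wood"=4
Sum = 38, Count = 7
Average = 38/7 = 5.43
= avg=5.43, min=4, max=8


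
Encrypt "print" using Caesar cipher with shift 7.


Word: "print"
Shift: 7
Each letter → (letter + shift) mod 26:
  'p' (15) + 7 = 22 → 'w'
  'r' (17) + 7 = 24 → 'y'
  'i' (8) + 7 = 15 → 'p'
  'n' (13) + 7 = 20 → 'u'
  't' (19) + 7 = 0 → 'a'
Result = "wypua"


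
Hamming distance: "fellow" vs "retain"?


Comparing character by character (same length = 6):
  Pos 0: 'f' vs 'r' !=
  Pos 1: 'e' vs 'e' =
  Pos 2: 'l' vs 't' !=
  Pos 3: 'l' vs 'a' !=
  Pos 4: 'o' vs 'i' !=
  Pos 5: 'w' vs 'n' !=
Hamming distance = 5


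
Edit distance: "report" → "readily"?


Word 1: "report" (length 6)
Word 2: "readily" (length 7)
One optimal edit sequence (insert/delete/substitute each cost 1):
  1. keep 'r'
  2. keep 'e'
  3. insert 'a'  (+1)
  4. substitute 'p' -> 'd'  (+1)
  5. substitute 'o' -> 'i'  (+1)
  6. substitute 'r' -> 'l'  (+1)
  7. substitute 't' -> 'y'  (+1)
Total edit operations: 5
Edit distance = 5


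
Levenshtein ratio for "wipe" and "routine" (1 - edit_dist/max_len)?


Word 1: "wipe" (length 4)
Word 2: "routine" (length 7)
One optimal edit sequence:
  1. insert 'r'  (+1)
  2. insert 'o'  (+1)
  3. insert 'u'  (+1)
  4. substitute 'w' -> 't'  (+1)
  5. keep 'i'
  6. substitute 'p' -> 'n'  (+1)
  7. keep 'e'
Edit distance = 5
Max length = max(4, 7) = 7
Similarity = 1 - 5/7
= 0.2857


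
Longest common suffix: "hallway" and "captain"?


Word 1: "hallway"
Word 2: "captain"
Comparing from end:
  Pos -1: 'y' != 'n' (stop)
LCS = "" (length 0)


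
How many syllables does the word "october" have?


Word: "october"
Syllable breakdown: oc | to | ber
Counting: 3 parts
= 3 syllables


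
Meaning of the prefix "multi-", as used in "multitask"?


Prefix: multi-
As in: multitask -> multi- + task
Meaning = many


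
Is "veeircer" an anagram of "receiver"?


Word 1: "receiver" → sorted: ceeeirrv
Word 2: "veeircer" → sorted: ceeeirrv
Same letters? ceeeirrv == ceeeirrv
Anagram = Yes


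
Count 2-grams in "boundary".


Word: "boundary" (length 8)
Number of 2-grams = length - 2 + 1 = 8 - 2 + 1
= 7


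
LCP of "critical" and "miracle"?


Word 1: "critical"
Word 2: "miracle"
Comparing from start:
  Pos 0: 'c' != 'm' (stop)
LCP = "" (length 0)


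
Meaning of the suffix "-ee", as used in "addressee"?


Suffix: -ee
Example: addressee = address + -ee
Meaning = one who receives


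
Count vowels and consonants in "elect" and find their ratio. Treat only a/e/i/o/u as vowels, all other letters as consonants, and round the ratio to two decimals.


Word: "elect"
Vowels (a,e,i,o,u): 2
Consonants: 3
Ratio = 2/3
= 0.67


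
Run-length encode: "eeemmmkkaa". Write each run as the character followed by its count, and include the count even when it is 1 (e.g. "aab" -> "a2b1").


String: "eeemmmkkaa"
Scanning for consecutive runs:
  'e' x 3
  'm' x 3
  'k' x 2
  'a' x 2
RLE = "e3m3k2a2"


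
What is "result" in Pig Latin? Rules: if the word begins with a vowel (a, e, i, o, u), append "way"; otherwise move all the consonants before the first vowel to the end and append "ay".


Word: "result"
Starts with consonant(s) → move to end, add 'ay'
Consonant cluster: "r"
Pig Latin = "esultray"


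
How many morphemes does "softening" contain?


Word: "softening"
Morphemes: soft + -en + -ing
Each morpheme carries meaning
= 3 morphemes


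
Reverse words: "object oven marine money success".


Original: "object oven marine money success"
Words (1..n): object | oven | marine | money | success
Reversed (n..1): success | money | marine | oven | object
Result = "success money marine oven object"


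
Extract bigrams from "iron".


Word: "iron" (length 4)
Number of bigrams = 4 - 2 + 1 = 3
  Position 0: "ir"
  Position 1: "ro"
  Position 2: "on"
Bigrams = "ir", "ro", "on"


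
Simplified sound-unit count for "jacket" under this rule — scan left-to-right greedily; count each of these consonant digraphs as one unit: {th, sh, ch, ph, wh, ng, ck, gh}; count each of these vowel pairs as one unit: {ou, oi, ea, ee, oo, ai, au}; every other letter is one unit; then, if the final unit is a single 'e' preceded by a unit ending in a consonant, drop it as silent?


Word: "jacket" (6 letters)
Left-to-right scan:
  1. 'j' (letter)
  2. 'a' (letter)
  3. 'ck' (digraph)
  4. 'e' (letter)
  5. 't' (letter)
Units from scan: 5
Sound units = 5 units


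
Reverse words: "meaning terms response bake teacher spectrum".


Original: "meaning terms response bake teacher spectrum"
Words (1..n): meaning | terms | response | bake | teacher | spectrum
Reversed (n..1): spectrum | teacher | bake | response | terms | meaning
Result = "spectrum teacher bake response terms meaning"


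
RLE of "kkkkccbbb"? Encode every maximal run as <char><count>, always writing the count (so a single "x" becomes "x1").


String: "kkkkccbbb"
Scanning for consecutive runs:
  'k' x 4
  'c' x 2
  'b' x 3
RLE = "k4c2b3"


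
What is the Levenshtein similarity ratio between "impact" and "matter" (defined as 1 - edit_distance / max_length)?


Word 1: "impact" (length 6)
Word 2: "matter" (length 6)
One optimal edit sequence:
  1. delete 'i'  (+1)
  2. keep 'm'
  3. delete 'p'  (+1)
  4. keep 'a'
  5. substitute 'c' -> 't'  (+1)
  6. keep 't'
  7. insert 'e'  (+1)
  8. insert 'r'  (+1)
Edit distance = 5
Max length = max(6, 6) = 6
Similarity = 1 - 5/6
= 0.1667


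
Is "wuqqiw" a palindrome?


Word: "wuqqiw"
Reversed: "wiqquw"
Forward == Backward? wuqqiw != wiqquw
Palindrome = No


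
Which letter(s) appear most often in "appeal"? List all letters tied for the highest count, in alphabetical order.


Word: "appeal"
Letter counts:
  'a': 2
  'e': 1
  'l': 1
  'p': 2
Maximum count = 2
Most frequent = 'a', 'p' (2 times each)


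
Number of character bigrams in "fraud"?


Word: "fraud" (length 5)
Number of 2-grams = length - 2 + 1 = 5 - 2 + 1
= 4


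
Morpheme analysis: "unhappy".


Word: "unhappy"
Morphemes: un- | happy
Each morpheme carries meaning
= 2 morphemes


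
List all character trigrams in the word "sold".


Word: "sold" (length 4)
Number of trigrams = 4 - 3 + 1 = 2
  Position 0: "sol"
  Position 1: "old"
Trigrams = "sol", "old"


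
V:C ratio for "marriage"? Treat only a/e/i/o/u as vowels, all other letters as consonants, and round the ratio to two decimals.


Word: "marriage"
Vowels (a,e,i,o,u): 4
Consonants: 4
Ratio = 4/4
= 1.00


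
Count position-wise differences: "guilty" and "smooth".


Comparing character by character (same length = 6):
  Pos 0: 'g' vs 's' !=
  Pos 1: 'u' vs 'm' !=
  Pos 2: 'i' vs 'o' !=
  Pos 3: 'l' vs 'o' !=
  Pos 4: 't' vs 't' =
  Pos 5: 'y' vs 'h' !=
Hamming distance = 5


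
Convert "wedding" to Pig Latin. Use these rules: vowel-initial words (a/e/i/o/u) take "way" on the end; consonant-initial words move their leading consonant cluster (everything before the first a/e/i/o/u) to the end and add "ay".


Word: "wedding"
Starts with consonant(s) → move to end, add 'ay'
Consonant cluster: "w"
Pig Latin = "eddingway"


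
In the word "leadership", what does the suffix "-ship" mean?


Suffix: -ship
Example: leadership (leader + -ship)
Meaning = state / position


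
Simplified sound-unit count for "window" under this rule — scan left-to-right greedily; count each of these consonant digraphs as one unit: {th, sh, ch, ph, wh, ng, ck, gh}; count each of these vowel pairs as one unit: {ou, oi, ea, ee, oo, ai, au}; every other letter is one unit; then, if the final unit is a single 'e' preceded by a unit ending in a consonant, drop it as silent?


Word: "window" (6 letters)
Left-to-right scan:
  (1) 'w' (letter)
  (2) 'i' (letter)
  (3) 'n' (letter)
  (4) 'd' (letter)
  (5) 'o' (letter)
  (6) 'w' (letter)
Units from scan: 6
Sound units = 6 units


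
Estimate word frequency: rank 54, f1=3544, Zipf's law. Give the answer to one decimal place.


Zipf's law: f(r) = f(1) / r
f(1) = 3544
f(54) = 3544 / 54
= 65.6 occurrences


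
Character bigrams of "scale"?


Word: "scale" (length 5)
Number of bigrams = 5 - 2 + 1 = 4
  Position 0: "sc"
  Position 1: "ca"
  Position 2: "al"
  Position 3: "le"
Bigrams = "sc", "ca", "al", "le"


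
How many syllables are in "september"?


Word: "september"
Syllable breakdown: sep · tem · ber
Counting: 3 parts
= 3 syllables


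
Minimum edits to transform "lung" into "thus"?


Word 1: "lung" (length 4)
Word 2: "thus" (length 4)
One optimal edit sequence (insert/delete/substitute each cost 1):
  1. substitute 'l' -> 't'  (+1)
  2. substitute 'u' -> 'h'  (+1)
  3. substitute 'n' -> 'u'  (+1)
  4. substitute 'g' -> 's'  (+1)
Total edit operations: 4
Edit distance = 4


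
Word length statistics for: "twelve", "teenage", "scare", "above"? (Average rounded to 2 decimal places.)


Lengths: "twelve"=6, "teenage"=7, "scare"=5, "above"=5
Sum = 23, Count = 4
Average = 23/4 = 5.75
= avg=5.75, min=5, max=7


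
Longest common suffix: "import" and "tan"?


Word 1: "import"
Word 2: "tan"
Comparing from end:
  Pos -1: 't' != 'n' (stop)
LCS = "" (length 0)


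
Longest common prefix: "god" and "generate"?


Word 1: "god"
Word 2: "generate"
Comparing from start:
  Pos 0: 'g' == 'g'
  Pos 1: 'o' != 'e' (stop)
LCP = "g" (length 1)


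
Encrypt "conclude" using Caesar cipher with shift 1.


Word: "conclude"
Shift: 1
Each letter → (letter + shift) mod 26:
  'c' (2) + 1 = 3 → 'd'
  'o' (14) + 1 = 15 → 'p'
  'n' (13) + 1 = 14 → 'o'
  'c' (2) + 1 = 3 → 'd'
  'l' (11) + 1 = 12 → 'm'
  'u' (20) + 1 = 21 → 'v'
  'd' (3) + 1 = 4 → 'e'
  'e' (4) + 1 = 5 → 'f'
Result = "dpodmvef"


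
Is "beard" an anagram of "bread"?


Word 1: "bread" → sorted: abder
Word 2: "beard" → sorted: abder
Same letters? abder == abder
Anagram = Yes


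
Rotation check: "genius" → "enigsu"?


Word: "genius", Candidate: "enigsu"
Method: check if candidate is substring of word+word
"geniusgenius" contains "enigsu"? No
Is rotation = No


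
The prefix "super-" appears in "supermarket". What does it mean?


Prefix: super-
Example: supermarket = super- + market
Meaning = above / beyond


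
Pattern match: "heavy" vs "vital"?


Pattern of "heavy": [0, 1, 2, 3, 4]
Pattern of "vital": [0, 1, 2, 3, 4]
Patterns match
Same pattern = Yes


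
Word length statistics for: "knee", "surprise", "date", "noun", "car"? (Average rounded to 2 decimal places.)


Lengths: "knee"=4, "surprise"=8, "date"=4, "noun"=4, "car"=3
Sum = 23, Count = 5
Average = 23/5 = 4.60
= avg=4.60, min=3, max=8


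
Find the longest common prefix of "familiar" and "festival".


Word 1: "familiar"
Word 2: "festival"
Comparing from start:
  Pos 0: 'f' == 'f'
  Pos 1: 'a' != 'e' (stop)
LCP = "f" (length 1)


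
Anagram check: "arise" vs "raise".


Word 1: "arise" → sorted: aeirs
Word 2: "raise" → sorted: aeirs
Same letters? aeirs == aeirs
Anagram = Yes


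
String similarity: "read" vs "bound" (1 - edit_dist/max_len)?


Word 1: "read" (length 4)
Word 2: "bound" (length 5)
One optimal edit sequence:
  1. insert 'b'  (+1)
  2. substitute 'r' -> 'o'  (+1)
  3. substitute 'e' -> 'u'  (+1)
  4. substitute 'a' -> 'n'  (+1)
  5. keep 'd'
Edit distance = 4
Max length = max(4, 5) = 5
Similarity = 1 - 4/5
= 0.2000


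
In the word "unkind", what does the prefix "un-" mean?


Prefix: un-
Example: unkind (un- + kind)
Meaning = not / reverse


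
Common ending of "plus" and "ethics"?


Word 1: "plus"
Word 2: "ethics"
Comparing from end:
  Pos -1: 's' == 's'
  Pos -2: 'u' != 'c' (stop)
LCS = "s" (length 1)


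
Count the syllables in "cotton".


Word: "cotton"
Syllable breakdown: cot / ton
Counting: 2 parts
= 2 syllables


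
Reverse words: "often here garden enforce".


Original: "often here garden enforce"
Words (1..n): often | here | garden | enforce
Reversed (n..1): enforce | garden | here | often
Result = "enforce garden here often"


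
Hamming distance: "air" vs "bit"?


Comparing character by character (same length = 3):
  Pos 0: 'a' vs 'b' !=
  Pos 1: 'i' vs 'i' =
  Pos 2: 'r' vs 't' !=
Hamming distance = 2


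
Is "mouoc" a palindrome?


Word: "mouoc"
Reversed: "couom"
Forward == Backward? mouoc != couom
Palindrome = No


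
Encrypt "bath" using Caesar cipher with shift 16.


Word: "bath"
Shift: 16
Each letter → (letter + shift) mod 26:
  'b' (1) + 16 = 17 → 'r'
  'a' (0) + 16 = 16 → 'q'
  't' (19) + 16 = 9 → 'j'
  'h' (7) + 16 = 23 → 'x'
Result = "rqjx"


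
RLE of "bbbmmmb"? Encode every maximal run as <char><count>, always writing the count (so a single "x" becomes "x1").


String: "bbbmmmb"
Scanning for consecutive runs:
  'b' x 3
  'm' x 3
  'b' x 1
RLE = "b3m3b1"


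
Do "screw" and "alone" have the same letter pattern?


Pattern of "screw": [0, 1, 2, 3, 4]
Pattern of "alone": [0, 1, 2, 3, 4]
Patterns match
Same pattern = Yes


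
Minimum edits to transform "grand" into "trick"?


Word 1: "grand" (length 5)
Word 2: "trick" (length 5)
One optimal edit sequence (insert/delete/substitute each cost 1):
  1. substitute 'g' -> 't'  (+1)
  2. keep 'r'
  3. substitute 'a' -> 'i'  (+1)
  4. substitute 'n' -> 'c'  (+1)
  5. substitute 'd' -> 'k'  (+1)
Total edit operations: 4
Edit distance = 4


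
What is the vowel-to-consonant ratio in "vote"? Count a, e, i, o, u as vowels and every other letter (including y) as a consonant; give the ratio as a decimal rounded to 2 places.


Word: "vote"
Vowels (a,e,i,o,u): 2
Consonants: 2
Ratio = 2/2
= 1.00


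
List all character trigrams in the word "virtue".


Word: "virtue" (length 6)
Number of trigrams = 6 - 3 + 1 = 4
  Position 0: "vir"
  Position 1: "irt"
  Position 2: "rtu"
  Position 3: "tue"
Trigrams = "vir", "irt", "rtu", "tue"


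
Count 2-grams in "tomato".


Word: "tomato" (length 6)
Number of 2-grams = length - 2 + 1 = 6 - 2 + 1
= 5


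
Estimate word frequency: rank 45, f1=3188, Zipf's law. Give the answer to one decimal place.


Zipf's law: f(r) = f(1) / r
f(1) = 3188
f(45) = 3188 / 45
= 70.8 occurrences


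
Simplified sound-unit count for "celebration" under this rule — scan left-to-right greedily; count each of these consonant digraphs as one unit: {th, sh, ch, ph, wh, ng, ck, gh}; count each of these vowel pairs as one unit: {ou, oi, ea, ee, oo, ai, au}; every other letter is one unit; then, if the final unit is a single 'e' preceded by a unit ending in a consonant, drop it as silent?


Word: "celebration" (11 letters)
Left-to-right scan:
  [1] 'c' (letter)
  [2] 'e' (letter)
  [3] 'l' (letter)
  [4] 'e' (letter)
  [5] 'b' (letter)
  [6] 'r' (letter)
  [7] 'a' (letter)
  [8] 't' (letter)
  [9] 'i' (letter)
  [10] 'o' (letter)
  [11] 'n' (letter)
Units from scan: 11
Sound units = 11 units


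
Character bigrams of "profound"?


Word: "profound" (length 8)
Number of bigrams = 8 - 2 + 1 = 7
  Position 0: "pr"
  Position 1: "ro"
  Position 2: "of"
  Position 3: "fo"
  Position 4: "ou"
  Position 5: "un"
  Position 6: "nd"
Bigrams = "pr", "ro", "of", "fo", "ou", "un", "nd"


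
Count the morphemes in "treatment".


Word: "treatment"
Morphemes: treat | -ment
Each morpheme carries meaning
= 2 morphemes


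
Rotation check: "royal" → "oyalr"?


Word: "royal", Candidate: "oyalr"
Method: check if candidate is substring of word+word
"royalroyal" contains "oyalr"? Yes
Is rotation = Yes


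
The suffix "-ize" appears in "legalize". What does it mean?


Suffix: -ize
As in: legalize -> legal + -ize
Meaning = to make


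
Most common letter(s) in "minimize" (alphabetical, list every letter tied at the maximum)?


Word: "minimize"
Letter counts:
  'e': 1
  'i': 3
  'm': 2
  'n': 1
  'z': 1
Maximum count = 3
Most frequent = 'i' (3 times each)


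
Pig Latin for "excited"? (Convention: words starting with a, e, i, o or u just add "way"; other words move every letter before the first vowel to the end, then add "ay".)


Word: "excited"
Starts with vowel → add 'way'
Pig Latin = "excitedway"


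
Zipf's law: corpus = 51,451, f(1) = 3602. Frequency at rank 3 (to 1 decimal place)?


Zipf's law: f(r) = f(1) / r
f(1) = 3602
f(3) = 3602 / 3
= 1200.7 occurrences


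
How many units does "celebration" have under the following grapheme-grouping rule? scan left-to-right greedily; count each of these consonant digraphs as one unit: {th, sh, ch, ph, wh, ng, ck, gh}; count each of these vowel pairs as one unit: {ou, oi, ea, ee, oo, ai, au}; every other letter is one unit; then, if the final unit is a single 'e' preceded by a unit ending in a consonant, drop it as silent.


Word: "celebration" (11 letters)
Left-to-right scan:
  (1) 'c' (letter)
  (2) 'e' (letter)
  (3) 'l' (letter)
  (4) 'e' (letter)
  (5) 'b' (letter)
  (6) 'r' (letter)
  (7) 'a' (letter)
  (8) 't' (letter)
  (9) 'i' (letter)
  (10) 'o' (letter)
  (11) 'n' (letter)
Units from scan: 11
Sound units = 11 units


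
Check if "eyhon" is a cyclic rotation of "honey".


Word: "honey", Candidate: "eyhon"
Method: check if candidate is substring of word+word
"honeyhoney" contains "eyhon"? Yes
Is rotation = Yes


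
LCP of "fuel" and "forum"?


Word 1: "fuel"
Word 2: "forum"
Comparing from start:
  Pos 0: 'f' == 'f'
  Pos 1: 'u' != 'o' (stop)
LCP = "f" (length 1)


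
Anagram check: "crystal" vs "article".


Word 1: "crystal" → sorted: aclrsty
Word 2: "article" → sorted: aceilrt
Same letters? aclrsty != aceilrt
Anagram = No


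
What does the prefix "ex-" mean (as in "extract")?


Prefix: ex-
Example: extract = ex- + tract
Meaning = out / former


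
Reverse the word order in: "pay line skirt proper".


Original: "pay line skirt proper"
Words (1..n): pay | line | skirt | proper
Reversed (n..1): proper | skirt | line | pay
Result = "proper skirt line pay"


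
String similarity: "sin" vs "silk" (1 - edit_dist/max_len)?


Word 1: "sin" (length 3)
Word 2: "silk" (length 4)
One optimal edit sequence:
  1. keep 's'
  2. keep 'i'
  3. insert 'l'  (+1)
  4. substitute 'n' -> 'k'  (+1)
Edit distance = 2
Max length = max(3, 4) = 4
Similarity = 1 - 2/4
= 0.5000


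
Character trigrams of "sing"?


Word: "sing" (length 4)
Number of trigrams = 4 - 3 + 1 = 2
  Position 0: "sin"
  Position 1: "ing"
Trigrams = "sin", "ing"


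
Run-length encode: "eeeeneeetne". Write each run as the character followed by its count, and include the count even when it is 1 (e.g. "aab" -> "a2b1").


String: "eeeeneeetne"
Scanning for consecutive runs:
  'e' x 4
  'n' x 1
  'e' x 3
  't' x 1
  'n' x 1
  'e' x 1
RLE = "e4n1e3t1n1e1"


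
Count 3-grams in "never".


Word: "never" (length 5)
Number of 3-grams = length - 3 + 1 = 5 - 3 + 1
= 3


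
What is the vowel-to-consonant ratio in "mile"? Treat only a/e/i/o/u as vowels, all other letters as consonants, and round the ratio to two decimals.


Word: "mile"
Vowels (a,e,i,o,u): 2
Consonants: 2
Ratio = 2/2
= 1.00


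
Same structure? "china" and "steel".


Pattern of "china": [0, 1, 2, 3, 4]
Pattern of "steel": [0, 1, 2, 2, 3]
Patterns do not match
Same pattern = No


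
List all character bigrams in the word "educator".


Word: "educator" (length 8)
Number of bigrams = 8 - 2 + 1 = 7
  Position 0: "ed"
  Position 1: "du"
  Position 2: "uc"
  Position 3: "ca"
  Position 4: "at"
  Position 5: "to"
  Position 6: "or"
Bigrams = "ed", "du", "uc", "ca", "at", "to", "or"


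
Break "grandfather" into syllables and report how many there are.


Word: "grandfather"
Syllable breakdown: grand / fa / ther
Counting: 3 parts
= 3 syllables


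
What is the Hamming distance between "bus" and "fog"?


Comparing character by character (same length = 3):
  Pos 0: 'b' vs 'f' !=
  Pos 1: 'u' vs 'o' !=
  Pos 2: 's' vs 'g' !=
Hamming distance = 3


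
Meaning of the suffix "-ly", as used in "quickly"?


Suffix: -ly
Example: quickly = quick + -ly
Meaning = in a manner


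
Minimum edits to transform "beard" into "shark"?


Word 1: "beard" (length 5)
Word 2: "shark" (length 5)
One optimal edit sequence (insert/delete/substitute each cost 1):
  1. substitute 'b' -> 's'  (+1)
  2. substitute 'e' -> 'h'  (+1)
  3. keep 'a'
  4. keep 'r'
  5. substitute 'd' -> 'k'  (+1)
Total edit operations: 3
Edit distance = 3


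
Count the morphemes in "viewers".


Word: "viewers"
Morphemes: view | -er | -s
Each morpheme carries meaning
= 3 morphemes


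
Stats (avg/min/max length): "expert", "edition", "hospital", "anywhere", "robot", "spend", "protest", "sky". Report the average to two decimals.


Lengths: "expert"=6, "edition"=7, "hospital"=8, "anywhere"=8, "robot"=5, "spend"=5, "protest"=7, "sky"=3
Sum = 49, Count = 8
Average = 49/8 = 6.13
= avg=6.13, min=3, max=8


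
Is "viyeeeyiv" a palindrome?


Word: "viyeeeyiv"
Reversed: "viyeeeyiv"
Forward == Backward? viyeeeyiv == viyeeeyiv
Palindrome = Yes


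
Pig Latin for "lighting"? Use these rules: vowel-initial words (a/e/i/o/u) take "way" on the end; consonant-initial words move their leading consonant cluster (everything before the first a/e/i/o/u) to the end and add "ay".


Word: "lighting"
Starts with consonant(s) → move to end, add 'ay'
Consonant cluster: "l"
Pig Latin = "ightinglay"


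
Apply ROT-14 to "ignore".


Word: "ignore"
Shift: 14
Each letter → (letter + shift) mod 26:
  'i' (8) + 14 = 22 → 'w'
  'g' (6) + 14 = 20 → 'u'
  'n' (13) + 14 = 1 → 'b'
  'o' (14) + 14 = 2 → 'c'
  'r' (17) + 14 = 5 → 'f'
  'e' (4) + 14 = 18 → 's'
Result = "wubcfs"


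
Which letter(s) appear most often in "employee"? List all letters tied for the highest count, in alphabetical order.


Word: "employee"
Letter counts:
  'e': 3
  'l': 1
  'm': 1
  'o': 1
  'p': 1
  'y': 1
Maximum count = 3
Most frequent = 'e' (3 times each)


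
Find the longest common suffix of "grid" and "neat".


Word 1: "grid"
Word 2: "neat"
Comparing from end:
  Pos -1: 'd' != 't' (stop)
LCS = "" (length 0)


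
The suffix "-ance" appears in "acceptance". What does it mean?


Suffix: -ance
Example: acceptance (accept + -ance)
Meaning = state of


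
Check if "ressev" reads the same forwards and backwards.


Word: "ressev"
Reversed: "vesser"
Forward == Backward? ressev != vesser
Palindrome = No


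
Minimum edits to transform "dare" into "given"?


Word 1: "dare" (length 4)
Word 2: "given" (length 5)
One optimal edit sequence (insert/delete/substitute each cost 1):
  1. substitute 'd' -> 'g'  (+1)
  2. substitute 'a' -> 'i'  (+1)
  3. substitute 'r' -> 'v'  (+1)
  4. keep 'e'
  5. insert 'n'  (+1)
Total edit operations: 4
Edit distance = 4


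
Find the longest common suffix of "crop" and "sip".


Word 1: "crop"
Word 2: "sip"
Comparing from end:
  Pos -1: 'p' == 'p'
  Pos -2: 'o' != 'i' (stop)
LCS = "p" (length 1)


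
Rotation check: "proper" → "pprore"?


Word: "proper", Candidate: "pprore"
Method: check if candidate is substring of word+word
"properproper" contains "pprore"? No
Is rotation = No


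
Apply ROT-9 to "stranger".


Word: "stranger"
Shift: 9
Each letter → (letter + shift) mod 26:
  's' (18) + 9 = 1 → 'b'
  't' (19) + 9 = 2 → 'c'
  'r' (17) + 9 = 0 → 'a'
  'a' (0) + 9 = 9 → 'j'
  'n' (13) + 9 = 22 → 'w'
  'g' (6) + 9 = 15 → 'p'
  'e' (4) + 9 = 13 → 'n'
  'r' (17) + 9 = 0 → 'a'
Result = "bcajwpna"


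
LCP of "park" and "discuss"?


Word 1: "park"
Word 2: "discuss"
Comparing from start:
  Pos 0: 'p' != 'd' (stop)
LCP = "" (length 0)


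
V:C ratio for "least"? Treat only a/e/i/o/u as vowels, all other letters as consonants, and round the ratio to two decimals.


Word: "least"
Vowels (a,e,i,o,u): 2
Consonants: 3
Ratio = 2/3
= 0.67


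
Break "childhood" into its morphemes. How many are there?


Word: "childhood"
Morphemes: child | -hood
Each morpheme carries meaning
= 2 morphemes


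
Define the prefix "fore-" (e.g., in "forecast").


Prefix: fore-
As in: forecast -> fore- + cast
Meaning = before


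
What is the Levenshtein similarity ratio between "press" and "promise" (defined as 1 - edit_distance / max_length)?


Word 1: "press" (length 5)
Word 2: "promise" (length 7)
One optimal edit sequence:
  1. keep 'p'
  2. keep 'r'
  3. insert 'o'  (+1)
  4. insert 'm'  (+1)
  5. substitute 'e' -> 'i'  (+1)
  6. keep 's'
  7. substitute 's' -> 'e'  (+1)
Edit distance = 4
Max length = max(5, 7) = 7
Similarity = 1 - 4/7
= 0.4286


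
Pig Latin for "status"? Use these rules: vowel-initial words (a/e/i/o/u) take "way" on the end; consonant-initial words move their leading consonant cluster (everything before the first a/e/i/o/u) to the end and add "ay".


Word: "status"
Starts with consonant(s) → move to end, add 'ay'
Consonant cluster: "st"
Pig Latin = "atusstay"


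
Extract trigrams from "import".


Word: "import" (length 6)
Number of trigrams = 6 - 3 + 1 = 4
  Position 0: "imp"
  Position 1: "mpo"
  Position 2: "por"
  Position 3: "ort"
Trigrams = "imp", "mpo", "por", "ort"


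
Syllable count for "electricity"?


Word: "electricity"
Syllable breakdown: e-lec-tric-i-ty
Counting: 5 parts
= 5 syllables
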